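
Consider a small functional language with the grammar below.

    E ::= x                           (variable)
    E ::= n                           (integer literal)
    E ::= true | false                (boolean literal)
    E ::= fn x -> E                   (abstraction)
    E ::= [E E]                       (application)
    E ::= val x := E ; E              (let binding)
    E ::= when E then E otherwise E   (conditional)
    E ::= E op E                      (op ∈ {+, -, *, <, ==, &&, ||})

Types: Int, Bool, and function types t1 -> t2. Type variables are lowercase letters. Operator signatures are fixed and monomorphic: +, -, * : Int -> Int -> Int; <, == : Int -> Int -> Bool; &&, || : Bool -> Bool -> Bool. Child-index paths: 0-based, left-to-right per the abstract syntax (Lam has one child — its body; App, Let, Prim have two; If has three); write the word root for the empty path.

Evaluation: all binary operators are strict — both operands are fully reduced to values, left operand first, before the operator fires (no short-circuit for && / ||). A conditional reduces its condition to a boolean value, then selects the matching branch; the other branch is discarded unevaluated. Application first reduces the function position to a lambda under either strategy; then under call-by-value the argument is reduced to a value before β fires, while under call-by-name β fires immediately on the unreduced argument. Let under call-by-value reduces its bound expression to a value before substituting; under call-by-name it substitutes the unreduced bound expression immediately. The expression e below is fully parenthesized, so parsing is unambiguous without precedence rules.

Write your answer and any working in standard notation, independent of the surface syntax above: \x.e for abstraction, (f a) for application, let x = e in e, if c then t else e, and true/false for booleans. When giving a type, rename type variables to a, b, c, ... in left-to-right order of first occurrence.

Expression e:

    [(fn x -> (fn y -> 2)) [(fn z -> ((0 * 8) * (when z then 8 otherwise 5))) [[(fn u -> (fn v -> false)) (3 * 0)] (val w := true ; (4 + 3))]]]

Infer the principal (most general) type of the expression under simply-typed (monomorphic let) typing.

Answer: a -> Int

Derivation:
\y._ : b -> Int
\x._ : a -> b -> Int
  unify Int ~ Int
  unify Int ~ Int
  unify Int ~ Int
z : c
  unify c ~ Bool
  unify Int ~ Int
  unify Int ~ Int
\z._ : Bool -> Int
\v._ : e -> Bool
\u._ : d -> e -> Bool
  unify Int ~ Int
  unify Int ~ Int
  unify d -> e -> Bool ~ Int -> f
  unify d ~ Int
  unify e -> Bool ~ f
_ _ : e -> Bool
let w : Bool
  unify Int ~ Int
  unify Int ~ Int
  unify e -> Bool ~ Int -> g
  unify e ~ Int
  unify Bool ~ g
_ _ : Bool
  unify Bool -> Int ~ Bool -> h
  unify Bool ~ Bool
  unify Int ~ h
_ _ : Int
  unify a -> b -> Int ~ Int -> i
  unify a ~ Int
  unify b -> Int ~ i
_ _ : b -> Int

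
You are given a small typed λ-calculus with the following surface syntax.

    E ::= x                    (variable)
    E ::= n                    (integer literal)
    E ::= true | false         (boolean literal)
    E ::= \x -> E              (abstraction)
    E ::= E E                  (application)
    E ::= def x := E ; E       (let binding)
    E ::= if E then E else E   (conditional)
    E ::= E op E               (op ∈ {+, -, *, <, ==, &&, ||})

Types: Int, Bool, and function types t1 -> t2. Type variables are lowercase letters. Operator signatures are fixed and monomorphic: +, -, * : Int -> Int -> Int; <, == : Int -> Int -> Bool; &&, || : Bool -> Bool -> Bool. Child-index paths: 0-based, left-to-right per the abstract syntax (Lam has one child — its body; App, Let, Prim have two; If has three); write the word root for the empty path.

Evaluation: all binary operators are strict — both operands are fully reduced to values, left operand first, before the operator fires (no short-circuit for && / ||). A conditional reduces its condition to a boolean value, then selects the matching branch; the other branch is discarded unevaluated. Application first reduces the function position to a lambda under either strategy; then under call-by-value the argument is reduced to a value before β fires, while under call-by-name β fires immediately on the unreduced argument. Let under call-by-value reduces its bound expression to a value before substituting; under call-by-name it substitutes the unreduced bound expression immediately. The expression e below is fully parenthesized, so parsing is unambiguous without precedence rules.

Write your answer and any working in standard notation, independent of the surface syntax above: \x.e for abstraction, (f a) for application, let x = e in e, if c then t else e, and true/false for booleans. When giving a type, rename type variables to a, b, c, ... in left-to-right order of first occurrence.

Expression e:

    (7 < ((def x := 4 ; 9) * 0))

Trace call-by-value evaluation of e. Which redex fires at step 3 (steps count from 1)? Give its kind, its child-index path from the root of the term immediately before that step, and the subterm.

Answer: delta at root : (7 < 0)

Working:
step 0: (7 < ((let x = 4 in 9) * 0))
step 1: [let@1.0] (7 < (9 * 0))
step 2: [delta@1] (7 < 0)
step 3: [delta@root] false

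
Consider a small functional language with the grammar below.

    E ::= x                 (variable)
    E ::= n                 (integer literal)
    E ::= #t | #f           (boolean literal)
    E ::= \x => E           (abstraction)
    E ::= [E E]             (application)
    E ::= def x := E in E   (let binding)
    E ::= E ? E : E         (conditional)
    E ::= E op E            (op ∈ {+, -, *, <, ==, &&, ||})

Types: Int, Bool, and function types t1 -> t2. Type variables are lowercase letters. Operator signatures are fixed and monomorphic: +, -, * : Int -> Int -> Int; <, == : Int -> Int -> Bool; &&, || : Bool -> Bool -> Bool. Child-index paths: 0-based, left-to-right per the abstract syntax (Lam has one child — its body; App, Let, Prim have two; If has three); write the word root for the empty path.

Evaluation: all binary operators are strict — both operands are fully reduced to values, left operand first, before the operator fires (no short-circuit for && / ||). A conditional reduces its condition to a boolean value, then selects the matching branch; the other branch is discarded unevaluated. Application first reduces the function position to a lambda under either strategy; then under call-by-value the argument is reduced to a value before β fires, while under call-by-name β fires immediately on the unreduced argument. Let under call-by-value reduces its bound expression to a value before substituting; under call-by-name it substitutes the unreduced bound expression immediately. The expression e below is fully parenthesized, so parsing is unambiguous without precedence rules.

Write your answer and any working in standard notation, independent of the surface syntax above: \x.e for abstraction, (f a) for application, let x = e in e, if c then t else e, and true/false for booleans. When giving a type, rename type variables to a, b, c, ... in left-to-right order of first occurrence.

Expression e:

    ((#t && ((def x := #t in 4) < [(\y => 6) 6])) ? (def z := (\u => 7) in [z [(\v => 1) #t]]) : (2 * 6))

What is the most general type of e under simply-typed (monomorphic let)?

Working:
  unify Bool ~ Bool
let x : Bool
  unify Int ~ Int
\y._ : a -> Int
  unify a -> Int ~ Int -> b
  unify a ~ Int
  unify Int ~ b
_ _ : Int
  unify Int ~ Int
  unify Bool ~ Bool
  unify Bool ~ Bool
\u._ : c -> Int
let z : c -> Int
z : c -> Int
\v._ : d -> Int
  unify d -> Int ~ Bool -> e
  unify d ~ Bool
  unify Int ~ e
_ _ : Int
  unify c -> Int ~ Int -> f
  unify c ~ Int
  unify Int ~ f
_ _ : Int
  unify Int ~ Int
  unify Int ~ Int
  unify Int ~ Int

Answer: Int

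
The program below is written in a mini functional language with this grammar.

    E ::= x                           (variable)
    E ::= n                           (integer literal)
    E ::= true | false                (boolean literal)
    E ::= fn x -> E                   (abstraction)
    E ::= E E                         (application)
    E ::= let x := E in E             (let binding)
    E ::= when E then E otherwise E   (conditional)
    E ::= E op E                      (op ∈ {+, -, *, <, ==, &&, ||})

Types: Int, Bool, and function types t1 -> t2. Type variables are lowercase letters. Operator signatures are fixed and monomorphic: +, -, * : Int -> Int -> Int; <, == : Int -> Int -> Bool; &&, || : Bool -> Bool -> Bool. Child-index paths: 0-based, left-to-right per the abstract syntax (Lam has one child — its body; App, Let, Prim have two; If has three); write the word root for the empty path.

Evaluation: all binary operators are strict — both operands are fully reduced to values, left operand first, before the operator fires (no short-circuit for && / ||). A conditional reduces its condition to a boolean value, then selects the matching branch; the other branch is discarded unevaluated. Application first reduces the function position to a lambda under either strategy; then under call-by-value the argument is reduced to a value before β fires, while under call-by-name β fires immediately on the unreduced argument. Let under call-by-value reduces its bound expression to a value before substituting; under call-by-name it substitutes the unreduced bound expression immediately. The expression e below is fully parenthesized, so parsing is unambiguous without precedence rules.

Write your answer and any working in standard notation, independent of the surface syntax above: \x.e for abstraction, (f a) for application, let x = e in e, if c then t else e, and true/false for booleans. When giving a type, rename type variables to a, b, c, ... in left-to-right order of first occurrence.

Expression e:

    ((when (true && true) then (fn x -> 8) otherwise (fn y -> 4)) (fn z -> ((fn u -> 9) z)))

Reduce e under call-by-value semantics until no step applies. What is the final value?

Trace:
step 0: ((if (true && true) then (\x.8) else (\y.4)) (\z.((\u.9) z)))
step 1: [delta@0.0] ((if true then (\x.8) else (\y.4)) (\z.((\u.9) z)))
step 2: [if@0] ((\x.8) (\z.((\u.9) z)))
step 3: [beta@root] 8

Answer: 8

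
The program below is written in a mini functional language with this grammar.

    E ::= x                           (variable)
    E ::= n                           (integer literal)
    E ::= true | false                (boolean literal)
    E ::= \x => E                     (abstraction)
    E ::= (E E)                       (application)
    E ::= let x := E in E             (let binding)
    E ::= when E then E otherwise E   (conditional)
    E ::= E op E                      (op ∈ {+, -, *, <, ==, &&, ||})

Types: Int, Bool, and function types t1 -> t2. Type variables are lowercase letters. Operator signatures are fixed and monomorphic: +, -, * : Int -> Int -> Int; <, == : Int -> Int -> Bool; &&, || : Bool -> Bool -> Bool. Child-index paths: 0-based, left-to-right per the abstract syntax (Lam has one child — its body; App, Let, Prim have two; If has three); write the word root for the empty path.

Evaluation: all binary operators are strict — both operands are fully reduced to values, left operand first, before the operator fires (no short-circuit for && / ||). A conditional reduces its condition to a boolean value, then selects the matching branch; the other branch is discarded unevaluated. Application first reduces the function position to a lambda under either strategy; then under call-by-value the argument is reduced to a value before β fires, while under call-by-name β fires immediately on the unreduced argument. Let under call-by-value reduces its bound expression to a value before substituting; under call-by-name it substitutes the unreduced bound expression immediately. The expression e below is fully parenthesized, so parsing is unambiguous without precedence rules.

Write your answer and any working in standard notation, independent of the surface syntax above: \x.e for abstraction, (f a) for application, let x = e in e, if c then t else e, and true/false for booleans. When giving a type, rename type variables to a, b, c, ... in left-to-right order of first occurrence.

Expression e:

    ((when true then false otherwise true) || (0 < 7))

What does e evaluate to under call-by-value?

Trace:
step 0: ((if true then false else true) || (0 < 7))
step 1: [if@0] (false || (0 < 7))
step 2: [delta@1] (false || true)
step 3: [delta@root] true

Answer: true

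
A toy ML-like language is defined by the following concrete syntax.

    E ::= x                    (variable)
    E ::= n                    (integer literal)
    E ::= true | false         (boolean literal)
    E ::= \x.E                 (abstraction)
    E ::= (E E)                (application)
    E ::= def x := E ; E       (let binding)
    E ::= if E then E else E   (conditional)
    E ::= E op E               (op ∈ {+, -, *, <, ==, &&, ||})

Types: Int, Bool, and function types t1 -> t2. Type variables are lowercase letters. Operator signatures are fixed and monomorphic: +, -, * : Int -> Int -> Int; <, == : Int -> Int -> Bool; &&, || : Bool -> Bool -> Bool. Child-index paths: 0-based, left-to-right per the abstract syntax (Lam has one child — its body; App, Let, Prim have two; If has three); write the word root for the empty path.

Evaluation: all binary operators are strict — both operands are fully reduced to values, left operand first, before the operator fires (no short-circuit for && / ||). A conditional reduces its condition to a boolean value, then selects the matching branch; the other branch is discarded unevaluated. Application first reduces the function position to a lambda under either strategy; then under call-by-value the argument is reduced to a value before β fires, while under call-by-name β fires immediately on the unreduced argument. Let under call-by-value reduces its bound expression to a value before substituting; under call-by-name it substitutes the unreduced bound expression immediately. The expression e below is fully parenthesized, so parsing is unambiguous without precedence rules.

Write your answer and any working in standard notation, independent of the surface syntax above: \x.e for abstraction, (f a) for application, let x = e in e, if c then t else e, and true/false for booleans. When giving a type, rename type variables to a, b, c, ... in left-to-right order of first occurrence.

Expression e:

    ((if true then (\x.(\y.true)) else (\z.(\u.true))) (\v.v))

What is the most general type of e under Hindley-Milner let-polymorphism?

Answer: a -> Bool

Trace:
  unify Bool ~ Bool
\y._ : b -> Bool
\x._ : a -> b -> Bool
\u._ : d -> Bool
\z._ : c -> d -> Bool
  unify a -> b -> Bool ~ c -> d -> Bool
  unify a ~ c
  unify b -> Bool ~ d -> Bool
  unify b ~ d
  unify Bool ~ Bool
v : e
\v._ : e -> e
  unify c -> d -> Bool ~ (e -> e) -> f
  unify c ~ e -> e
  unify d -> Bool ~ f
_ _ : d -> Bool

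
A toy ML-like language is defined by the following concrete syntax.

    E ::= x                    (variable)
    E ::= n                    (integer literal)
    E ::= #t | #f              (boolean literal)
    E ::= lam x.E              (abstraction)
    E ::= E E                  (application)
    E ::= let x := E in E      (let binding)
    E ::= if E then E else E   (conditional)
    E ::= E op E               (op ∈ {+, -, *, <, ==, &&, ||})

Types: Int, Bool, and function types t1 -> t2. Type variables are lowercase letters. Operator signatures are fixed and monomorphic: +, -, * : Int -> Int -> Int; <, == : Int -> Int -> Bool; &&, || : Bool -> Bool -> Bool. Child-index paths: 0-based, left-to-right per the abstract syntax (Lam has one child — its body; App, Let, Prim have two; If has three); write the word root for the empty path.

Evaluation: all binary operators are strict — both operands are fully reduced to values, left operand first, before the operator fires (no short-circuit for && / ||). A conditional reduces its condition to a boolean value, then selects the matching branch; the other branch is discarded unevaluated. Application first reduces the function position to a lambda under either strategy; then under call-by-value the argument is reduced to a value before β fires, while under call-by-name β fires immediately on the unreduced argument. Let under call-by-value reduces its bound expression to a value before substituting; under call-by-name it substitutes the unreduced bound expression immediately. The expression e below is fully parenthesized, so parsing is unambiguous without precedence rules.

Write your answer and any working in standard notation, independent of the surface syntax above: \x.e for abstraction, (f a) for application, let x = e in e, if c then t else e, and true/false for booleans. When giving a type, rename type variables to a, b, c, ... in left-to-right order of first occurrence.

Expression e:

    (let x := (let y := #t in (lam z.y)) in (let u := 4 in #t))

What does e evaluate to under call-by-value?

Answer: true

Working:
step 0: (let x = (let y = true in (\z.y)) in (let u = 4 in true))
step 1: [let@0] (let x = (\z.true) in (let u = 4 in true))
step 2: [let@root] (let u = 4 in true)
step 3: [let@root] true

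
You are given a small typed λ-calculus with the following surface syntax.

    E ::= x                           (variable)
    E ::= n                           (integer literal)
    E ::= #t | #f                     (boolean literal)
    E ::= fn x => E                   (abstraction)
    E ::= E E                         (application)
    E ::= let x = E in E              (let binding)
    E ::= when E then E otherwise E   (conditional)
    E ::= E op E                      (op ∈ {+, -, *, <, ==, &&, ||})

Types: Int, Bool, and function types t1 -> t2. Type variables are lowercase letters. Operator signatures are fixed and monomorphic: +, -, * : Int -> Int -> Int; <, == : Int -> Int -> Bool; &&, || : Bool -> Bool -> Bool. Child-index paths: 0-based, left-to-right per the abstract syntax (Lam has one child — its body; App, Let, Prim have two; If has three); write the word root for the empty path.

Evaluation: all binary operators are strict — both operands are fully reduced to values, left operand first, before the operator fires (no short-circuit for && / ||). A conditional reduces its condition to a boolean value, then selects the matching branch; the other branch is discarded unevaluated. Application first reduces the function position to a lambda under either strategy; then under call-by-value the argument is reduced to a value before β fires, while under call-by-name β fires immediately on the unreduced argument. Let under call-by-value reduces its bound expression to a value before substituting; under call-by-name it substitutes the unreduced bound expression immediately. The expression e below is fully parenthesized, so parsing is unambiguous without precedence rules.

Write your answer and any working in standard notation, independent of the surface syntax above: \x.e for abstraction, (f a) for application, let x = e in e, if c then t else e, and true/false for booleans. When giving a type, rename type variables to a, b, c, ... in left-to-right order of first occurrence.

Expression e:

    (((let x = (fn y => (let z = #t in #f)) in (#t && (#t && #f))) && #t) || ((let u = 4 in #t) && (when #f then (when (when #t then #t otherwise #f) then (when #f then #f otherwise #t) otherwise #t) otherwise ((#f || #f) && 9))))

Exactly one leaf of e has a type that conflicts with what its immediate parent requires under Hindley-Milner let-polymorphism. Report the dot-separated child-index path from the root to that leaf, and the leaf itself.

Trace:
let z : Bool
\y._ : a -> Bool
let x : forall. a -> Bool
  unify Bool ~ Bool
  unify Bool ~ Bool
  unify Bool ~ Bool
  unify Bool ~ Bool
  unify Bool ~ Bool
  unify Bool ~ Bool
  unify Bool ~ Bool
let u : Int
  unify Bool ~ Bool
  unify Bool ~ Bool
  unify Bool ~ Bool
  unify Bool ~ Bool
  unify Bool ~ Bool
  unify Bool ~ Bool
  unify Bool ~ Bool
  unify Bool ~ Bool
  unify Bool ~ Bool
  unify Bool ~ Bool
  unify Bool ~ Bool
  unify Int ~ Bool
  FAIL: mismatch Int ~ Bool

Answer: 1.1.2.1 : 9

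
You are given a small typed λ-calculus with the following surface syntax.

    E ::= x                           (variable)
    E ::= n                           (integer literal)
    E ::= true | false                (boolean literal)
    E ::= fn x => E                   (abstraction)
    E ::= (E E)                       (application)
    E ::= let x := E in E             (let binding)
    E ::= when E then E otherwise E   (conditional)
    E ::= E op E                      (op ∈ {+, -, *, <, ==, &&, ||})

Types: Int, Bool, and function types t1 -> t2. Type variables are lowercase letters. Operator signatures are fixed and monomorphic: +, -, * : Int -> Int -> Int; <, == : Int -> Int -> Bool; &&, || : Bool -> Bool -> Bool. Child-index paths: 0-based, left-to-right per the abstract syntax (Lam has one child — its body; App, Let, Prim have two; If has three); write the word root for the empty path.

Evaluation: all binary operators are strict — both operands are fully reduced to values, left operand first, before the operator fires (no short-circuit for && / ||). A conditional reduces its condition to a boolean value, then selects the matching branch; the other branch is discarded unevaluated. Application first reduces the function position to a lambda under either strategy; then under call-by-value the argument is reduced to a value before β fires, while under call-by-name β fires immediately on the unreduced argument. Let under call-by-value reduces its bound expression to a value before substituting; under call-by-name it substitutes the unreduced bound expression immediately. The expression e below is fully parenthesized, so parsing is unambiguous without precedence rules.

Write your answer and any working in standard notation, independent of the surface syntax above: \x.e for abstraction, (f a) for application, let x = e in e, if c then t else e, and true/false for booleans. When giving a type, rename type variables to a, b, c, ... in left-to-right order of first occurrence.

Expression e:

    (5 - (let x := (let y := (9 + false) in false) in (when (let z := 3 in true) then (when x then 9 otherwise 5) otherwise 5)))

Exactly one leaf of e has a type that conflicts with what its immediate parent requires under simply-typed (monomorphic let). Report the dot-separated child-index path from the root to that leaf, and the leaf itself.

Answer: 1.0.0.1 : false

Derivation:
  unify Int ~ Int
  unify Int ~ Int
  unify Bool ~ Int
  FAIL: mismatch Bool ~ Int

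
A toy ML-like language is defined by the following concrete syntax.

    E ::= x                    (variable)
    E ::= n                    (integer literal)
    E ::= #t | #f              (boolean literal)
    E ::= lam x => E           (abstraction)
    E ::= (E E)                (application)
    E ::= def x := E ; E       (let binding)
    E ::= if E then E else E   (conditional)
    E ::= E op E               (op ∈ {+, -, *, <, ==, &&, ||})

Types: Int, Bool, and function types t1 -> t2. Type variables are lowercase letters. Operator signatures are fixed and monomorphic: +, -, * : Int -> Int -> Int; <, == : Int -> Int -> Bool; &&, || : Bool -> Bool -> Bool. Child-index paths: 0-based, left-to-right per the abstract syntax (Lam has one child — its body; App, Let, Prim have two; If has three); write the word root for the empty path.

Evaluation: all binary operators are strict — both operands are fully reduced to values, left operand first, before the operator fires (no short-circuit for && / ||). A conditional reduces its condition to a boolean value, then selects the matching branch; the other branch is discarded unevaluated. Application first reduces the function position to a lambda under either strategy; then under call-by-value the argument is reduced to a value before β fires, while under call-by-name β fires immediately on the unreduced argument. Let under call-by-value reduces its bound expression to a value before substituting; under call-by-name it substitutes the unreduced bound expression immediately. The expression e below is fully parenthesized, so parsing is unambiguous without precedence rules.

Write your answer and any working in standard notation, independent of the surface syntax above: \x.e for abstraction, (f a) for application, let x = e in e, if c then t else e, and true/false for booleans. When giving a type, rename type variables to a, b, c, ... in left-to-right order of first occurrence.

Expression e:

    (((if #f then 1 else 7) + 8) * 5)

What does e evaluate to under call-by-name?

Answer: 75

Trace:
step 0: (((if false then 1 else 7) + 8) * 5)
step 1: [if@0.0] ((7 + 8) * 5)
step 2: [delta@0] (15 * 5)
step 3: [delta@root] 75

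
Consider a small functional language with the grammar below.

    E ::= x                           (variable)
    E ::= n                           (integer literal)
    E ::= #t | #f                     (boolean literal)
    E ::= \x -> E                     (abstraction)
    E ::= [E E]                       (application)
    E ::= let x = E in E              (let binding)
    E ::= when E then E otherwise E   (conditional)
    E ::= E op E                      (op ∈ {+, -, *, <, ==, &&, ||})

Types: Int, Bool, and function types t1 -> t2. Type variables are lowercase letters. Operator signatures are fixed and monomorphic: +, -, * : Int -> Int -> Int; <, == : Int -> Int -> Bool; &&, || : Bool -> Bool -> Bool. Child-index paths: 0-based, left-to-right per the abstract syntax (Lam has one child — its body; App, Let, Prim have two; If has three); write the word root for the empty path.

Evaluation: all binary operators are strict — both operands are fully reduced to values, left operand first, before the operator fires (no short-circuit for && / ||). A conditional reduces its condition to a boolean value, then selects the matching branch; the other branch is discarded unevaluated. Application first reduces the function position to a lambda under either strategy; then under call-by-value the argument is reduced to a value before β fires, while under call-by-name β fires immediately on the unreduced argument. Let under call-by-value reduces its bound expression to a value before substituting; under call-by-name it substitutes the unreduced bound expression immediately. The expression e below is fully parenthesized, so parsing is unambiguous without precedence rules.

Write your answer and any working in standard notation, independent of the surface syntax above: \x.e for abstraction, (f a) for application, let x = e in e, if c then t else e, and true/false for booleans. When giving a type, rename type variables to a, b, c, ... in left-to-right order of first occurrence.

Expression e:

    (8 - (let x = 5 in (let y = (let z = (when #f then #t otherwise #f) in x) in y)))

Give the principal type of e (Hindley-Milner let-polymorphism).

Answer: Int

Derivation:
  unify Int ~ Int
let x : Int
  unify Bool ~ Bool
  unify Bool ~ Bool
let z : Bool
x : Int
let y : Int
y : Int
  unify Int ~ Int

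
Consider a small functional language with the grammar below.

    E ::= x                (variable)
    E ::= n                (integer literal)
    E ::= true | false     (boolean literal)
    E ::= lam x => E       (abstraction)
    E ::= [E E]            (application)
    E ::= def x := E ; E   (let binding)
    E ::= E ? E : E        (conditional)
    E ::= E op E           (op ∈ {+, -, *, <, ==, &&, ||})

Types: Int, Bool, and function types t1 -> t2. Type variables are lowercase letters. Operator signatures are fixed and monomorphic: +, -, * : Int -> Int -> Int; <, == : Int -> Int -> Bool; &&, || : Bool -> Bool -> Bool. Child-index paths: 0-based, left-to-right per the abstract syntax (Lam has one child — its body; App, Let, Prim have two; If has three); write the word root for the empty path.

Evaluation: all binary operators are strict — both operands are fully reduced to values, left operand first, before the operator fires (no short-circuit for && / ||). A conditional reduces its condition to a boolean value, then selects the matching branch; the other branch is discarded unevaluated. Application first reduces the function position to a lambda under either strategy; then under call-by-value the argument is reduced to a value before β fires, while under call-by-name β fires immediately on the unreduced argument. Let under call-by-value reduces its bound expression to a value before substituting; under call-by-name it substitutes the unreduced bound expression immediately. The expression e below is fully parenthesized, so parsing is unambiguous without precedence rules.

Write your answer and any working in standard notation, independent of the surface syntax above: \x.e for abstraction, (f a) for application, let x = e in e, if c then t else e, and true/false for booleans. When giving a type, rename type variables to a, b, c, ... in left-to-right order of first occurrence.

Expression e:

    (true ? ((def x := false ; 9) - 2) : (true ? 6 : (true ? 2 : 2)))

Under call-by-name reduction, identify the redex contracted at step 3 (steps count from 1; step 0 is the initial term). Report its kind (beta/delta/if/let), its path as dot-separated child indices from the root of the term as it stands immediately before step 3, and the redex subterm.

Answer: delta at root : (9 - 2)

Derivation:
step 0: (if true then ((let x = false in 9) - 2) else (if true then 6 else (if true then 2 else 2)))
step 1: [if@root] ((let x = false in 9) - 2)
step 2: [let@0] (9 - 2)
step 3: [delta@root] 7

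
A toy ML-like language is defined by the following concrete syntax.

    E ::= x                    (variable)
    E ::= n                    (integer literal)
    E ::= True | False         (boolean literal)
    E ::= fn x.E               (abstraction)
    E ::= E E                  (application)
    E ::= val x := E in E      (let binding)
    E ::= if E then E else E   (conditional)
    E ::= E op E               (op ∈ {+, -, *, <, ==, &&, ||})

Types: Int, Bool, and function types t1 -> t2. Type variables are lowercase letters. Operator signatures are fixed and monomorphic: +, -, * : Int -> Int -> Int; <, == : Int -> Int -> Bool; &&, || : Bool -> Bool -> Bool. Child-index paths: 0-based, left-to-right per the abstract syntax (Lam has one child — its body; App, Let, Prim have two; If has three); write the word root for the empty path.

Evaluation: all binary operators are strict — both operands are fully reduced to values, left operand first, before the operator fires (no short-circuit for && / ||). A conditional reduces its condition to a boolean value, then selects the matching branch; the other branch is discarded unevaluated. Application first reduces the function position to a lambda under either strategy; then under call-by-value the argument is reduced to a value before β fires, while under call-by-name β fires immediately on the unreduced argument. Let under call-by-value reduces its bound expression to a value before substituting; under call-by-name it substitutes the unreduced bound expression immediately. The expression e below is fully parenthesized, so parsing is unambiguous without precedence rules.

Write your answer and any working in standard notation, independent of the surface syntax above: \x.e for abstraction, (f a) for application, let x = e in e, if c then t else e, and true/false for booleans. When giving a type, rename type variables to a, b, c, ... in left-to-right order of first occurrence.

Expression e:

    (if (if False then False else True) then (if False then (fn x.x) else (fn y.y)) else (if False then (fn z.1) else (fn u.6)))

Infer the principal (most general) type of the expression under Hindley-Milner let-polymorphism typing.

Working:
  unify Bool ~ Bool
  unify Bool ~ Bool
  unify Bool ~ Bool
  unify Bool ~ Bool
x : a
\x._ : a -> a
y : b
\y._ : b -> b
  unify a -> a ~ b -> b
  unify a ~ b
  unify b ~ b
  unify Bool ~ Bool
\z._ : c -> Int
\u._ : d -> Int
  unify c -> Int ~ d -> Int
  unify c ~ d
  unify Int ~ Int
  unify b -> b ~ d -> Int
  unify b ~ d
  unify d ~ Int

Answer: Int -> Int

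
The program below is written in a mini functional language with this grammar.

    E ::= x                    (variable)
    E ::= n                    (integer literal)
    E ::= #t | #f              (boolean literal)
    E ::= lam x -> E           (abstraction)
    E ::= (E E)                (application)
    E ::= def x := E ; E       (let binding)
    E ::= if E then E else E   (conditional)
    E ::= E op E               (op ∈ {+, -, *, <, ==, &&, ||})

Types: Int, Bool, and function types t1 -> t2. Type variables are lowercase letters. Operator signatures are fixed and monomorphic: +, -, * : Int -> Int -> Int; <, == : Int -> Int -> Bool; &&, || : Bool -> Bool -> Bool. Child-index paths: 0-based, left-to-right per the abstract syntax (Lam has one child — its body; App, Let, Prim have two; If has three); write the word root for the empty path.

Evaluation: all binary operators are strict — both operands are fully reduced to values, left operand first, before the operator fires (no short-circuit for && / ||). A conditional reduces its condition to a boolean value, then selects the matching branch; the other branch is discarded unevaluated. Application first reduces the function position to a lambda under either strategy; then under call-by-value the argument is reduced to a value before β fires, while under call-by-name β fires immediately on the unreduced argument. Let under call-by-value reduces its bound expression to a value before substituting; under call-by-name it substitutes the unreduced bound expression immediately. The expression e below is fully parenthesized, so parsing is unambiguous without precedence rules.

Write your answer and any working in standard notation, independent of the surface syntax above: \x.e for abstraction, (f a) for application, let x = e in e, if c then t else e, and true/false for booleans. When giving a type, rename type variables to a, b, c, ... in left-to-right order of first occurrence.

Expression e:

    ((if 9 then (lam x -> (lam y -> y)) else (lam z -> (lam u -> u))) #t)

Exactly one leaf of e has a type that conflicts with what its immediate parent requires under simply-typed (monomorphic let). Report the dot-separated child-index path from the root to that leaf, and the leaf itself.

Answer: 0.0 : 9

Derivation:
  unify Int ~ Bool
  FAIL: mismatch Int ~ Bool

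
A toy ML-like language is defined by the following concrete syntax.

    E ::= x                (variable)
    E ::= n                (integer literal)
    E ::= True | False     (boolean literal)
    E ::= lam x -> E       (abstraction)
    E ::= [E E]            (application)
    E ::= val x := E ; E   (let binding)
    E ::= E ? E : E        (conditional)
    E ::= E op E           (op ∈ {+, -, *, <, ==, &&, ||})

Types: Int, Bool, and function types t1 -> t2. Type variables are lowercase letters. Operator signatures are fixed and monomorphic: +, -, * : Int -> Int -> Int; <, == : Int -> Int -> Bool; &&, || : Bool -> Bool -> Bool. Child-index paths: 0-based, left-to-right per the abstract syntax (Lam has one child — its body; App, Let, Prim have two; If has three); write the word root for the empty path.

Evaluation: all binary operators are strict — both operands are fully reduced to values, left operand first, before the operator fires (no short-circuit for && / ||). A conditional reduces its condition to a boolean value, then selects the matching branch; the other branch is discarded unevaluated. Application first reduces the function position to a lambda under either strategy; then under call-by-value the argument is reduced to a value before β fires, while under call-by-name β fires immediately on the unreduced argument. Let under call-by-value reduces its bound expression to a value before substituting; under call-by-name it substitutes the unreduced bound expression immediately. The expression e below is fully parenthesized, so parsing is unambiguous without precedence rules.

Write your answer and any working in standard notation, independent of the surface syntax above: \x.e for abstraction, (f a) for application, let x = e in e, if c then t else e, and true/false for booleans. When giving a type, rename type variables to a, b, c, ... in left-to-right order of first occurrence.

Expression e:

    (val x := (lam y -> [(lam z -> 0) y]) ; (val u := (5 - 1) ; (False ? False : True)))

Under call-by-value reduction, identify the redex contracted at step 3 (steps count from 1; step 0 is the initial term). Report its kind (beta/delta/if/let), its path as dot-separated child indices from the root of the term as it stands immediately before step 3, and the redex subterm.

Derivation:
step 0: (let x = (\y.((\z.0) y)) in (let u = (5 - 1) in (if false then false else true)))
step 1: [let@root] (let u = (5 - 1) in (if false then false else true))
step 2: [delta@0] (let u = 4 in (if false then false else true))
step 3: [let@root] (if false then false else true)

Answer: let at root : (let u = 4 in (if false then false else true))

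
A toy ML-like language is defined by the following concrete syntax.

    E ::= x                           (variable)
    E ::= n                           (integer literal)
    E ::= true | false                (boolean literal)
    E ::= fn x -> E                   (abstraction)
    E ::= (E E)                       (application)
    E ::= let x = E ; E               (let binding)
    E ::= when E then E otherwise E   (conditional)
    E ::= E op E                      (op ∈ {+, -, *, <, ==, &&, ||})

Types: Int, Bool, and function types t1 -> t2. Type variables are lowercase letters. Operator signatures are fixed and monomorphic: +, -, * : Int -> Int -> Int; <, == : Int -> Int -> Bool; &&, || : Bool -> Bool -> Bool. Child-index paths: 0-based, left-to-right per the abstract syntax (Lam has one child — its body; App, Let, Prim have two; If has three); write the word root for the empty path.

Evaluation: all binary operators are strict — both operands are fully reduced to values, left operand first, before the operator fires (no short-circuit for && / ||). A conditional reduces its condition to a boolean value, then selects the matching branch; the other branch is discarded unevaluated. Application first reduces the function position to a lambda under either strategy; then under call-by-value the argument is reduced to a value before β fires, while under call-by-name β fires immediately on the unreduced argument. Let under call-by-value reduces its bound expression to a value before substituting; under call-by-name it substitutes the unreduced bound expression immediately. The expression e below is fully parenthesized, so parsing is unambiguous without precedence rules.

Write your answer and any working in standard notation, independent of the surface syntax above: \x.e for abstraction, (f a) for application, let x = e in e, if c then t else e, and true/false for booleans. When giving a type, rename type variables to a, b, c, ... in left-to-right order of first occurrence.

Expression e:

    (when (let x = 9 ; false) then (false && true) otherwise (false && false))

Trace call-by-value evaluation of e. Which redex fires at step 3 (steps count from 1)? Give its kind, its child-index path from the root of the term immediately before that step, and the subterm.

Working:
step 0: (if (let x = 9 in false) then (false && true) else (false && false))
step 1: [let@0] (if false then (false && true) else (false && false))
step 2: [if@root] (false && false)
step 3: [delta@root] false

Answer: delta at root : (false && false)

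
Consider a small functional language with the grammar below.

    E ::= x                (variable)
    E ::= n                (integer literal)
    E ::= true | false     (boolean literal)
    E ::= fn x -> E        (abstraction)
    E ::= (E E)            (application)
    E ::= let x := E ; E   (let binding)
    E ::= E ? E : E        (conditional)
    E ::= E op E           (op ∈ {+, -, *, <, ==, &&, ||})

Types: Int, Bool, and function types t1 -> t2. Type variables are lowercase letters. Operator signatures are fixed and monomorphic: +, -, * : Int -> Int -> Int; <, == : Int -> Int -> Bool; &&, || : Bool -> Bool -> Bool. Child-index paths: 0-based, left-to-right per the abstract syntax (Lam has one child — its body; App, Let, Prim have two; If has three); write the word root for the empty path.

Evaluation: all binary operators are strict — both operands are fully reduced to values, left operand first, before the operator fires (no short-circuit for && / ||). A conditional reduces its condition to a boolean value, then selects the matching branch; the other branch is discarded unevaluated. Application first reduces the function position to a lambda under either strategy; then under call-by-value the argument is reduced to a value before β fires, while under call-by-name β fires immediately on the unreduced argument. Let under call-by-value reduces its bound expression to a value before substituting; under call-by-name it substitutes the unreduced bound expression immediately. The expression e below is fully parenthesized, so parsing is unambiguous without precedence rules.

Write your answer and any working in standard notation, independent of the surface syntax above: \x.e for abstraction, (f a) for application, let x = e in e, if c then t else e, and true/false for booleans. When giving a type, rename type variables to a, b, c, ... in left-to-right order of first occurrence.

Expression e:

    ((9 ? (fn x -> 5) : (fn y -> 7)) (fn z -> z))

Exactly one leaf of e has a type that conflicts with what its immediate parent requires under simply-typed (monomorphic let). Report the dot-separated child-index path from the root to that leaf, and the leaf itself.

Working:
  unify Int ~ Bool
  FAIL: mismatch Int ~ Bool

Answer: 0.0 : 9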